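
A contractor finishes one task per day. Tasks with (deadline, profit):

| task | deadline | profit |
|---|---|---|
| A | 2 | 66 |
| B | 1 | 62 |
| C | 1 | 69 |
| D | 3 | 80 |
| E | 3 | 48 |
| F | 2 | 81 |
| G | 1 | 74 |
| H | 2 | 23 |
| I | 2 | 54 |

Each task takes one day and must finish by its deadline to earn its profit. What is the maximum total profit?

By profit: F(d2,81), D(d3,80), G(d1,74), C(d1,69), A(d2,66), B(d1,62), I(d2,54), E(d3,48), H(d2,23)
F→slot 2; D→slot 3; G→slot 1; C skipped; A skipped; B skipped; I skipped; E skipped; H skipped.
Profit = 74 + 81 + 80 = 235

235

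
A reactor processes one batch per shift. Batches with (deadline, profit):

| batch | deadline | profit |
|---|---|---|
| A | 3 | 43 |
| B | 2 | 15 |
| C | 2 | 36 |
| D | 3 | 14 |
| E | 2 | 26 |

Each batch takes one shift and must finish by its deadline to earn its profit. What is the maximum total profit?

105

Sort by profit descending; place each in the latest free slot ≤ its deadline.
Profit order: A=43 C=36 E=26 B=15 D=14
Assign: A→slot 3, C→slot 2, E→slot 1, B skipped, D skipped.
Slots: [1:E] [2:C] [3:A]
Profit = 26 + 36 + 43 = 105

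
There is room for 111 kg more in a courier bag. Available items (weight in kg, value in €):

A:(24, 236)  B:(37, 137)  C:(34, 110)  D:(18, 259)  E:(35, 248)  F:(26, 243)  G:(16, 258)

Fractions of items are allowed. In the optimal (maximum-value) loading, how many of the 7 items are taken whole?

Ratios (sorted): G 16.12, D 14.39, A 9.83, F 9.35, E 7.09, B 3.70, C 3.24
take G (16 @ 258); take D (18 @ 259); take A (24 @ 236); take F (26 @ 243); take 27/35 of E → 191.31. Capacity used 111/111.
4 item(s) taken whole; one partial (take 27/35 of E).

4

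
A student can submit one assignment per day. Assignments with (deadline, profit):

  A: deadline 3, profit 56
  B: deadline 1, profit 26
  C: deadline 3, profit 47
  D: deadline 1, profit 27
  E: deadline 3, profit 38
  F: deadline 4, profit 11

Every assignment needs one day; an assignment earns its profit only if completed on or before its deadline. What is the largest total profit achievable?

152

Take jobs in profit order; each goes to the latest open slot no later than its deadline.
Profit order: A=56 C=47 E=38 D=27 B=26 F=11
Assign: A→slot 3, C→slot 2, E→slot 1, D skipped, B skipped, F→slot 4.
Slots: [1:E] [2:C] [3:A] [4:F]
Profit = 38 + 47 + 56 + 11 = 152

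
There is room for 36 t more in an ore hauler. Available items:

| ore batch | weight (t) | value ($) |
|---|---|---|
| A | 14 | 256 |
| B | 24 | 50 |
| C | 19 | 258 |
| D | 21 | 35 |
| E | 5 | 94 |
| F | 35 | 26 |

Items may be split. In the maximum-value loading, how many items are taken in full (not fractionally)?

Ratios (sorted): E 18.80, A 18.29, C 13.58, B 2.08, D 1.67, F 0.74
take E (5 @ 94); take A (14 @ 256); take 17/19 of C → 230.84. Capacity used 36/36.
2 item(s) taken whole; one partial (take 17/19 of C).

2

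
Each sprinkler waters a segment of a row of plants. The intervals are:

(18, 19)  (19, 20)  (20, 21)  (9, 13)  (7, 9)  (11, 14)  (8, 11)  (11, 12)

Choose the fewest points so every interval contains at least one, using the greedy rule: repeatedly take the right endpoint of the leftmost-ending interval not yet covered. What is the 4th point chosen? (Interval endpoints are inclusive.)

21

Sort by right endpoint; whenever an interval is uncovered, place a point at its right end.
Sorted: [7,9] [8,11] [11,12] [9,13] [11,14] [18,19] [19,20] [20,21]
{[7,9],[8,11]} hit by 9; {[11,12],[9,13],[11,14]} hit by 12; {[18,19],[19,20]} hit by 19; {[20,21]} hit by 21.
Points: 9, 12, 19, 21 (4 total).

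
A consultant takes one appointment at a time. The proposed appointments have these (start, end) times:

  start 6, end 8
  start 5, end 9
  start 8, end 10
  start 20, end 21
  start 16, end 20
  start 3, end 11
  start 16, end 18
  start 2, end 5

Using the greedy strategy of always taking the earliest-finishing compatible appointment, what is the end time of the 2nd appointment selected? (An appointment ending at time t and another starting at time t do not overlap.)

By end time: (2,5), (6,8), (5,9), (8,10), (3,11), (16,18), (16,20), (20,21).
Pick (2,5); next start ≥ 5 → (6,8); next start ≥ 8 → (8,10); next start ≥ 10 → (16,18); next start ≥ 18 → (20,21).
Selected: (2,5) (6,8) (8,10) (16,18) (20,21)

8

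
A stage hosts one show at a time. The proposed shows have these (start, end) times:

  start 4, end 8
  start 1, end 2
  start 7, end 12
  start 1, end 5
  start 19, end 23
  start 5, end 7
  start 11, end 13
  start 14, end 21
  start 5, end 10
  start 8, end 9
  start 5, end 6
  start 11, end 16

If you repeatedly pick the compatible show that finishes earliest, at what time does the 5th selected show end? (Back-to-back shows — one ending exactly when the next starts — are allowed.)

By end time: (1,2), (1,5), (5,6), (5,7), (4,8), (8,9), (5,10), (7,12), (11,13), (11,16), (14,21), (19,23).
Pick (1,2); next start ≥ 2 → (5,6); next start ≥ 6 → (8,9); next start ≥ 9 → (11,13); next start ≥ 13 → (14,21).
Selected: (1,2) (5,6) (8,9) (11,13) (14,21)

21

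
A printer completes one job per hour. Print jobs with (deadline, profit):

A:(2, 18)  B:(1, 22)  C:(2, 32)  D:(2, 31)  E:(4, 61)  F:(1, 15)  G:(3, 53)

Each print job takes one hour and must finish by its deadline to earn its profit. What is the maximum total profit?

Take jobs in profit order; each goes to the latest open slot no later than its deadline.
By profit: E(d4,61), G(d3,53), C(d2,32), D(d2,31), B(d1,22), A(d2,18), F(d1,15)
E→slot 4; G→slot 3; C→slot 2; D→slot 1; B skipped; A skipped; F skipped.
Profit = 31 + 32 + 53 + 61 = 177

177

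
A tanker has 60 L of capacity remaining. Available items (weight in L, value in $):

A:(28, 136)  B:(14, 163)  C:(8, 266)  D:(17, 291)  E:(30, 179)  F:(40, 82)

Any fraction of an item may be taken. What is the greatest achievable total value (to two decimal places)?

Sort by value per unit weight and fill in that order.
Ratios (sorted): C 33.25, D 17.12, B 11.64, E 5.97, A 4.86, F 2.05
take C (8 @ 266); take D (17 @ 291); take B (14 @ 163); take 21/30 of E → 125.30. Capacity used 60/60.
Total value = 845.30

845.30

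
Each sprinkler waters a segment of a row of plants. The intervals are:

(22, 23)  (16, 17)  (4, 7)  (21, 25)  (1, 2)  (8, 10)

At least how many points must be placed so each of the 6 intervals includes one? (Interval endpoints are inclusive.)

By right end: [1,2]  [4,7]  [8,10]  [16,17]  [22,23]  [21,25]
[1,2] uncovered → point at 2; [4,7] uncovered → point at 7; [8,10] uncovered → point at 10; [16,17] uncovered → point at 17; [22,23] uncovered → point at 23.
Points: 2, 7, 10, 17, 23 (5 total).

5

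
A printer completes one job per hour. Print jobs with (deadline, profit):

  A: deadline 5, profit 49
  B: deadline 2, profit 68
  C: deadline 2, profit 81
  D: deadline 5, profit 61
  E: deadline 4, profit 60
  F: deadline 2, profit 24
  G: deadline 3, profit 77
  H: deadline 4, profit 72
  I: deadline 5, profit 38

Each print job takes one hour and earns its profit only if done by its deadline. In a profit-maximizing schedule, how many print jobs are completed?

5

Sort by profit descending; place each in the latest free slot ≤ its deadline.
Profit order: C=81 G=77 H=72 B=68 D=61 E=60 A=49 I=38 F=24
Assign: C→slot 2, G→slot 3, H→slot 4, B→slot 1, D→slot 5, E skipped, A skipped, I skipped, F skipped.
Slots: [1:B] [2:C] [3:G] [4:H] [5:D]
5 of 9 scheduled.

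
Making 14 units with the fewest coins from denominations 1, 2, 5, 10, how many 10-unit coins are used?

14 − 1×10→4 − 2×2→0
Count of 10: 1

1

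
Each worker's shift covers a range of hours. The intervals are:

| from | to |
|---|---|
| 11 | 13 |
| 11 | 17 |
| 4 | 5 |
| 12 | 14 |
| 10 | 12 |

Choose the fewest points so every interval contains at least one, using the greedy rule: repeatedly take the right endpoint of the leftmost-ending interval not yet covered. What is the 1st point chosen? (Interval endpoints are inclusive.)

5

By right end: [4,5]  [10,12]  [11,13]  [12,14]  [11,17]
[4,5] uncovered → point at 5; [10,12] uncovered → point at 12.
Points: 5, 12 (2 total).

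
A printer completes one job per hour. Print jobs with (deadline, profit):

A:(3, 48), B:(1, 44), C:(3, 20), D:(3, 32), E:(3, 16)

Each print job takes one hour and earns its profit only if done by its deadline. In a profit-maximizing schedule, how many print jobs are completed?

Profit order: A=48 B=44 D=32 C=20 E=16
Assign: A→slot 3, B→slot 1, D→slot 2, C skipped, E skipped.
Slots: [1:B] [2:D] [3:A]
3 of 5 scheduled.

3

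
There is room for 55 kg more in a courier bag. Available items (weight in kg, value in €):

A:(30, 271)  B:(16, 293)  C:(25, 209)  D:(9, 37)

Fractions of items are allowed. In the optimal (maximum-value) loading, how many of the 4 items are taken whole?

2

Order: B (293/16=18.31) > A (271/30=9.03) > C (209/25=8.36) > D (37/9=4.11)
Fill: take B (16 @ 293) → take A (30 @ 271) → take 9/25 of C → 75.24; 55/55 used.
2 item(s) taken whole; one partial (take 9/25 of C).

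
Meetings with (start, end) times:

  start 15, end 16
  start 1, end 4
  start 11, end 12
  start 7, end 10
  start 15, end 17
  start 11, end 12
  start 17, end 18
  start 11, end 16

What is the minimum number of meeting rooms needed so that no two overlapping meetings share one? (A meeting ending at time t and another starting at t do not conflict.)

The answer is the maximum number of intervals overlapping at any instant.
starts: [1, 7, 11, 11, 11, 15, 15, 17]
ends:   [4, 10, 12, 12, 16, 16, 17, 18]
s1→1 e4→0 s7→1 e10→0 s11→1 s11→2 s11→3  — peak 3.

3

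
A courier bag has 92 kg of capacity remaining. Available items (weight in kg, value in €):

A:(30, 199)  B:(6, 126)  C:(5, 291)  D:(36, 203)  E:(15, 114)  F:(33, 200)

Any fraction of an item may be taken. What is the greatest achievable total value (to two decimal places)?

Order: C (291/5=58.20) > B (126/6=21.00) > E (114/15=7.60) > A (199/30=6.63) > F (200/33=6.06) > D (203/36=5.64)
Fill: take C (5 @ 291) → take B (6 @ 126) → take E (15 @ 114) → take A (30 @ 199) → take F (33 @ 200) → take 3/36 of D → 16.92; 92/92 used.
Total value = 946.92

946.92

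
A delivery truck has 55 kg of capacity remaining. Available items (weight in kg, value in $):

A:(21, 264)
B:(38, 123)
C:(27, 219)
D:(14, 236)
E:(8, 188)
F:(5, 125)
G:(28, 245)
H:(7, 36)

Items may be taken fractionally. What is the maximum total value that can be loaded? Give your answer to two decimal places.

874.25

Sort by value per unit weight and fill in that order.
Ratios (sorted): F 25.00, E 23.50, D 16.86, A 12.57, G 8.75, C 8.11, H 5.14, B 3.24
take F (5 @ 125); take E (8 @ 188); take D (14 @ 236); take A (21 @ 264); take 7/28 of G → 61.25. Capacity used 55/55.
Total value = 874.25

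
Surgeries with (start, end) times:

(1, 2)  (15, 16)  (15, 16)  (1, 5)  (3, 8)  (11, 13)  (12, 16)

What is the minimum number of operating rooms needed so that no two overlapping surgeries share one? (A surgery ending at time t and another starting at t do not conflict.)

starts: [1, 1, 3, 11, 12, 15, 15]
ends:   [2, 5, 8, 13, 16, 16, 16]
s1→1 s1→2 e2→1 s3→2 e5→1 e8→0 s11→1 s12→2 e13→1 s15→2 s15→3  — peak 3.

3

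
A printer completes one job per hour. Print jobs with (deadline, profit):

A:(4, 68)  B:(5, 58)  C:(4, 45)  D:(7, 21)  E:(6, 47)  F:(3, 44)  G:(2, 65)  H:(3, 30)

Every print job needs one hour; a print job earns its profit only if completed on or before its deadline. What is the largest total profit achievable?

Take jobs in profit order; each goes to the latest open slot no later than its deadline.
Profit order: A=68 G=65 B=58 E=47 C=45 F=44 H=30 D=21
Assign: A→slot 4, G→slot 2, B→slot 5, E→slot 6, C→slot 3, F→slot 1, H skipped, D→slot 7.
Slots: [1:F] [2:G] [3:C] [4:A] [5:B] [6:E] [7:D]
Profit = 44 + 65 + 45 + 68 + 58 + 47 + 21 = 348

348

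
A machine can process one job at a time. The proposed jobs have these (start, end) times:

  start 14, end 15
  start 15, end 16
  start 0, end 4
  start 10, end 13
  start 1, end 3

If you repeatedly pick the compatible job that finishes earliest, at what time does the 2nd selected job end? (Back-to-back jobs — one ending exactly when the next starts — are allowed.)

13

Order by finish time; keep every interval that doesn't clash with the previous kept one.
By end time: (1,3), (0,4), (10,13), (14,15), (15,16).
Pick (1,3); next start ≥ 3 → (10,13); next start ≥ 13 → (14,15); next start ≥ 15 → (15,16).
Selected: (1,3) (10,13) (14,15) (15,16)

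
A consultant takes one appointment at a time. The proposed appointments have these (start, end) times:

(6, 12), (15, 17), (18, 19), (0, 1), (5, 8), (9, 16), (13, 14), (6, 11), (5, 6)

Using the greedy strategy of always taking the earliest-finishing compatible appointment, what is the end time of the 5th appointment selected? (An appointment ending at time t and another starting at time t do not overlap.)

Sort by end time and greedily take each interval whose start is ≥ the last chosen end.
By end time: (0,1), (5,6), (5,8), (6,11), (6,12), (13,14), (9,16), (15,17), (18,19).
Pick (0,1); next start ≥ 1 → (5,6); next start ≥ 6 → (6,11); next start ≥ 11 → (13,14); next start ≥ 14 → (15,17); next start ≥ 17 → (18,19).
Selected: (0,1) (5,6) (6,11) (13,14) (15,17) (18,19)

17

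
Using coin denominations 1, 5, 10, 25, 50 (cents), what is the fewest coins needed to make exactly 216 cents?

Use the largest denomination that fits, subtract, and repeat.
216 = 4×50 + 1×10 + 1×5 + 1×1
Total coins = 4 + 1 + 1 + 1 = 7

7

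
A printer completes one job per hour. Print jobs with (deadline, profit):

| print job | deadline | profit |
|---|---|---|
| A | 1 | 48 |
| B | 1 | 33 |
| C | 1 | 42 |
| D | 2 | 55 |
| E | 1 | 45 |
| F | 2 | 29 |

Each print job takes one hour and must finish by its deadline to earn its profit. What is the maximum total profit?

103

Profit order: D=55 A=48 E=45 C=42 B=33 F=29
Assign: D→slot 2, A→slot 1, E skipped, C skipped, B skipped, F skipped.
Slots: [1:A] [2:D]
Profit = 48 + 55 = 103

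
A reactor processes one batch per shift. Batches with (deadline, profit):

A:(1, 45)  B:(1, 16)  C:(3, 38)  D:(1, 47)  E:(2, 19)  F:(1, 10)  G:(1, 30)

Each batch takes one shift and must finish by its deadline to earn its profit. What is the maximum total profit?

104

Profit order: D=47 A=45 C=38 G=30 E=19 B=16 F=10
Assign: D→slot 1, A skipped, C→slot 3, G skipped, E→slot 2, B skipped, F skipped.
Slots: [1:D] [2:E] [3:C]
Profit = 47 + 19 + 38 = 104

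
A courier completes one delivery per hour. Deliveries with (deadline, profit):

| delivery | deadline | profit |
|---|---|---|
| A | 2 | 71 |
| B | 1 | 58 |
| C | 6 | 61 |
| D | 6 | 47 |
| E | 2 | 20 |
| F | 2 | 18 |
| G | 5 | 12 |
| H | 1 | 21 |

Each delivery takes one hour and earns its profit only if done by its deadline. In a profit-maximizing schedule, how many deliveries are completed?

5

Sort by profit descending; place each in the latest free slot ≤ its deadline.
By profit: A(d2,71), C(d6,61), B(d1,58), D(d6,47), H(d1,21), E(d2,20), F(d2,18), G(d5,12)
A→slot 2; C→slot 6; B→slot 1; D→slot 5; H skipped; E skipped; F skipped; G→slot 4.
5 of 8 scheduled.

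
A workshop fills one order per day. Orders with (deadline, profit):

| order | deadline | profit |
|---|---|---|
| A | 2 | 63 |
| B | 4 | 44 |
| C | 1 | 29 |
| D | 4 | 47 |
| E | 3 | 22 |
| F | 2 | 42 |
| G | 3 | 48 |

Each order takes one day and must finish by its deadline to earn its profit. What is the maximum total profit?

202

Profit order: A=63 G=48 D=47 B=44 F=42 C=29 E=22
Assign: A→slot 2, G→slot 3, D→slot 4, B→slot 1, F skipped, C skipped, E skipped.
Slots: [1:B] [2:A] [3:G] [4:D]
Profit = 44 + 63 + 48 + 47 = 202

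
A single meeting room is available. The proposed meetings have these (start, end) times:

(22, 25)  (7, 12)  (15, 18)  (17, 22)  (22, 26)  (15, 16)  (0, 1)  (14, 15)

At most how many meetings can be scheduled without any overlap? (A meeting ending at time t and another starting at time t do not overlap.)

6

Sort by end time and greedily take each interval whose start is ≥ the last chosen end.
Sorted by end: (0,1)  (7,12)  (14,15)  (15,16)  (15,18)  (17,22)  (22,25)  (22,26)
take (0,1); take (7,12); take (14,15); take (15,16); skip (15,18); take (17,22); take (22,25).
Selected 6 meetings.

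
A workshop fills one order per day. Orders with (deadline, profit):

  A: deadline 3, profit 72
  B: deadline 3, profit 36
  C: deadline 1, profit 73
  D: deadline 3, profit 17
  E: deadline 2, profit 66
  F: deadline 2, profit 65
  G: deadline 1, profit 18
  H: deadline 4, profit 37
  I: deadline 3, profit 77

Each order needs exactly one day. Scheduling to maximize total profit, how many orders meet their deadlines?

Take jobs in profit order; each goes to the latest open slot no later than its deadline.
Profit order: I=77 C=73 A=72 E=66 F=65 H=37 B=36 G=18 D=17
Assign: I→slot 3, C→slot 1, A→slot 2, E skipped, F skipped, H→slot 4, B skipped, G skipped, D skipped.
Slots: [1:C] [2:A] [3:I] [4:H]
4 of 9 scheduled.

4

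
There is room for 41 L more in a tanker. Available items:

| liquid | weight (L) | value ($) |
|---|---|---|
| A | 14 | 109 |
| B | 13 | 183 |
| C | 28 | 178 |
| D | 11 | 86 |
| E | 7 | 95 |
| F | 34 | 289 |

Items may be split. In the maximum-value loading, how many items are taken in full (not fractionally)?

Order: B (183/13=14.08) > E (95/7=13.57) > F (289/34=8.50) > D (86/11=7.82) > A (109/14=7.79) > C (178/28=6.36)
Fill: take B (13 @ 183) → take E (7 @ 95) → take 21/34 of F → 178.50; 41/41 used.
2 item(s) taken whole; one partial (take 21/34 of F).

2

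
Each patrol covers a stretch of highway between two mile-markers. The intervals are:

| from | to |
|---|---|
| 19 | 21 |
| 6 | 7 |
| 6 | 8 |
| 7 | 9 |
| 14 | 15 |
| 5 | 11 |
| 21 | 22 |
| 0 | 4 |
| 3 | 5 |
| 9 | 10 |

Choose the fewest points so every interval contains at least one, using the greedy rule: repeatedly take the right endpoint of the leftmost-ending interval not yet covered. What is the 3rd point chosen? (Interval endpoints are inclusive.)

10

By right end: [0,4]  [3,5]  [6,7]  [6,8]  [7,9]  [9,10]  [5,11]  [14,15]  [19,21]  [21,22]
[0,4] uncovered → point at 4; [6,7] uncovered → point at 7; [9,10] uncovered → point at 10; [14,15] uncovered → point at 15; [19,21] uncovered → point at 21.
Points: 4, 7, 10, 15, 21 (5 total).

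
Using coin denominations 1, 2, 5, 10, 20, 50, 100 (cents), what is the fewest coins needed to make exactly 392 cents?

Use the largest denomination that fits, subtract, and repeat.
392 − 3×100→92 − 1×50→42 − 2×20→2 − 1×2→0
Total coins = 3 + 1 + 2 + 1 = 7

7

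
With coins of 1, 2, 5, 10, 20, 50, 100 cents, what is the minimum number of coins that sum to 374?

7

374 − 3×100→74 − 1×50→24 − 1×20→4 − 2×2→0
Total coins = 3 + 1 + 1 + 2 = 7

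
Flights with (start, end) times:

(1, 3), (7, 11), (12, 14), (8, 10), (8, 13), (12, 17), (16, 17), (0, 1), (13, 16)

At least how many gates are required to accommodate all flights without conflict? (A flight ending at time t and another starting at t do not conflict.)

Events (time:±→running): 0:+→1 1:-→0 1:+→1 3:-→0 7:+→1 8:+→2 8:+→3 … peak 3.

3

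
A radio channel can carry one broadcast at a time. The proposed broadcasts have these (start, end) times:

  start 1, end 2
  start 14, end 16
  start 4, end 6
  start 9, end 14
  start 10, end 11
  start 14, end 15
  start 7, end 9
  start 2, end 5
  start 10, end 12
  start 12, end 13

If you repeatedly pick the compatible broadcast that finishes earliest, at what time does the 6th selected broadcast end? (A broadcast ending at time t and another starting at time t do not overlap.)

15

Sorted by end: (1,2)  (2,5)  (4,6)  (7,9)  (10,11)  (10,12)  (12,13)  (9,14)  (14,15)  (14,16)
take (1,2); take (2,5); skip (4,6); take (7,9); take (10,11); take (12,13); take (14,15).
Selected: (1,2) (2,5) (7,9) (10,11) (12,13) (14,15)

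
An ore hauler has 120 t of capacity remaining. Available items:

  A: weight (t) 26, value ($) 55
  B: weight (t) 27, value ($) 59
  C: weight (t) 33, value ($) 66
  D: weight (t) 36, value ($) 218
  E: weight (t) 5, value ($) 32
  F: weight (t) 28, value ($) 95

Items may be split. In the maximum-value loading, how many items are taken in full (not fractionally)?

4

Ratios (sorted): E 6.40, D 6.06, F 3.39, B 2.19, A 2.12, C 2.00
take E (5 @ 32); take D (36 @ 218); take F (28 @ 95); take B (27 @ 59); take 24/26 of A → 50.77. Capacity used 120/120.
4 item(s) taken whole; one partial (take 24/26 of A).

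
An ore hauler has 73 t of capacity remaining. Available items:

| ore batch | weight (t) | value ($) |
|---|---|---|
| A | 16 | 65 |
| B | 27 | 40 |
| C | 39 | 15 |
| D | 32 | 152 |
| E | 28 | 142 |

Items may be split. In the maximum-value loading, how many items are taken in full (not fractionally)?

2

Ratios (sorted): E 5.07, D 4.75, A 4.06, B 1.48, C 0.38
take E (28 @ 142); take D (32 @ 152); take 13/16 of A → 52.81. Capacity used 73/73.
2 item(s) taken whole; one partial (take 13/16 of A).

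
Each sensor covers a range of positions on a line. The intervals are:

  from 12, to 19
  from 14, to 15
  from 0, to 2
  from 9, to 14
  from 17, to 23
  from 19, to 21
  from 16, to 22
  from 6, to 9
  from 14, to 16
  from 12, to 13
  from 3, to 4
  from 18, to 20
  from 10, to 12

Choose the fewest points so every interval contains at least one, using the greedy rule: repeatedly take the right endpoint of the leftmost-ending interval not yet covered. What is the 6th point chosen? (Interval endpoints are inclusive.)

Sort by right endpoint; whenever an interval is uncovered, place a point at its right end.
By right end: [0,2]  [3,4]  [6,9]  [10,12]  [12,13]  [9,14]  [14,15]  [14,16]  [12,19]  [18,20]  [19,21]  [16,22]  [17,23]
[0,2] uncovered → point at 2; [3,4] uncovered → point at 4; [6,9] uncovered → point at 9; [10,12] uncovered → point at 12; [14,15] uncovered → point at 15; [18,20] uncovered → point at 20.
Points: 2, 4, 9, 12, 15, 20 (6 total).

20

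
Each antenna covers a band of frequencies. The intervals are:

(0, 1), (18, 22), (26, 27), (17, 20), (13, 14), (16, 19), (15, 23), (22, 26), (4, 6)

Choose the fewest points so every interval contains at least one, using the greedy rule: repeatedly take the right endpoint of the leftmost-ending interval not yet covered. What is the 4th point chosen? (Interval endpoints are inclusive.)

19

Sort by right endpoint; whenever an interval is uncovered, place a point at its right end.
By right end: [0,1]  [4,6]  [13,14]  [16,19]  [17,20]  [18,22]  [15,23]  [22,26]  [26,27]
[0,1] uncovered → point at 1; [4,6] uncovered → point at 6; [13,14] uncovered → point at 14; [16,19] uncovered → point at 19; [22,26] uncovered → point at 26.
Points: 1, 6, 14, 19, 26 (5 total).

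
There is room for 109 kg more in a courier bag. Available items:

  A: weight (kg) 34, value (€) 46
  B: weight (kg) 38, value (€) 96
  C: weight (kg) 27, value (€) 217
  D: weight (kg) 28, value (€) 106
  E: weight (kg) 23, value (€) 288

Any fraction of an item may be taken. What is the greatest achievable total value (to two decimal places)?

689.32

Sort by value per unit weight and fill in that order.
Order: E (288/23=12.52) > C (217/27=8.04) > D (106/28=3.79) > B (96/38=2.53) > A (46/34=1.35)
Fill: take E (23 @ 288) → take C (27 @ 217) → take D (28 @ 106) → take 31/38 of B → 78.32; 109/109 used.
Total value = 689.32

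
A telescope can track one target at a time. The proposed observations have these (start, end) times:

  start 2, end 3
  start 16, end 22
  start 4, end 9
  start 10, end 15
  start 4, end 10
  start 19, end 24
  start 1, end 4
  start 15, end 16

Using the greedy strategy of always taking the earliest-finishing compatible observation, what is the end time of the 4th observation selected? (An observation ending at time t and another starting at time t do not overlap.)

16

By end time: (2,3), (1,4), (4,9), (4,10), (10,15), (15,16), (16,22), (19,24).
Pick (2,3); next start ≥ 3 → (4,9); next start ≥ 9 → (10,15); next start ≥ 15 → (15,16); next start ≥ 16 → (16,22).
Selected: (2,3) (4,9) (10,15) (15,16) (16,22)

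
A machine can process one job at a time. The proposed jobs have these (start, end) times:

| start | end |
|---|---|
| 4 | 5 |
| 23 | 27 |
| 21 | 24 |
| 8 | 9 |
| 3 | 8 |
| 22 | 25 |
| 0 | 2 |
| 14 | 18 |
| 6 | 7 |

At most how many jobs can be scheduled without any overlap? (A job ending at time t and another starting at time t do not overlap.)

6

By end time: (0,2), (4,5), (6,7), (3,8), (8,9), (14,18), (21,24), (22,25), (23,27).
Pick (0,2); next start ≥ 2 → (4,5); next start ≥ 5 → (6,7); next start ≥ 7 → (8,9); next start ≥ 9 → (14,18); next start ≥ 18 → (21,24).
Selected 6 jobs.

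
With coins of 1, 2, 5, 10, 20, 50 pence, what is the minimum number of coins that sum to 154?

5

Greedy: take as many of the largest coin as possible, then repeat with the remainder.
154 = 3×50 + 2×2
Total coins = 3 + 2 = 5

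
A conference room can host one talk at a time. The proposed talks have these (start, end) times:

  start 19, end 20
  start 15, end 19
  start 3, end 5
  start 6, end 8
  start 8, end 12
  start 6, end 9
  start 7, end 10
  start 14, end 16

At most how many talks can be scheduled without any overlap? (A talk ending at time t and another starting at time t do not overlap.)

5

Sorted by end: (3,5)  (6,8)  (6,9)  (7,10)  (8,12)  (14,16)  (15,19)  (19,20)
take (3,5); take (6,8); take (8,12); take (14,16); skip (15,19); take (19,20).
Selected 5 talks.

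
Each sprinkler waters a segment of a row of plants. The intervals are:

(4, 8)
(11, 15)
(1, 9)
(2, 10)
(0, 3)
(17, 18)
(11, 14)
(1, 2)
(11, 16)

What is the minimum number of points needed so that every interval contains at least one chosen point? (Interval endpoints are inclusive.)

4

Process intervals by earliest right end; each time one isn't hit yet, stab at its right endpoint.
By right end: [1,2]  [0,3]  [4,8]  [1,9]  [2,10]  [11,14]  [11,15]  [11,16]  [17,18]
[1,2] uncovered → point at 2; [4,8] uncovered → point at 8; [11,14] uncovered → point at 14; [17,18] uncovered → point at 18.
Points: 2, 8, 14, 18 (4 total).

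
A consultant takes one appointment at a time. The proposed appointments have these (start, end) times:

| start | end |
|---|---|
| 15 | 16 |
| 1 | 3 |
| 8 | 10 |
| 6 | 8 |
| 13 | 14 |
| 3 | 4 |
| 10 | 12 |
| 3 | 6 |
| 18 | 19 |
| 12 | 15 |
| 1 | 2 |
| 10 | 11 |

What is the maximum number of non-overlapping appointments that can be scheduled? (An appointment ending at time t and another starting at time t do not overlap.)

8

Sort by end time and greedily take each interval whose start is ≥ the last chosen end.
Sorted by end: (1,2)  (1,3)  (3,4)  (3,6)  (6,8)  (8,10)  (10,11)  (10,12)  (13,14)  (12,15)  (15,16)  (18,19)
take (1,2); take (3,4); take (6,8); take (8,10); take (10,11); skip (10,12); take (13,14); skip (12,15); take (15,16); take (18,19).
Selected 8 appointments.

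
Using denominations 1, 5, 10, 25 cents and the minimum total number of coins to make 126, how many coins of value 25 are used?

5

126 = 5×25 + 1×1
Count of 25: 5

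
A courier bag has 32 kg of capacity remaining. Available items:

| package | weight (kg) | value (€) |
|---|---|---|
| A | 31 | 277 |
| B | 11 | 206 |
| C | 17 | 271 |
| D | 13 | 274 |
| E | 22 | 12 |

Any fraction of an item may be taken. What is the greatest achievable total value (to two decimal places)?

Ratios (sorted): D 21.08, B 18.73, C 15.94, A 8.94, E 0.55
take D (13 @ 274); take B (11 @ 206); take 8/17 of C → 127.53. Capacity used 32/32.
Total value = 607.53

607.53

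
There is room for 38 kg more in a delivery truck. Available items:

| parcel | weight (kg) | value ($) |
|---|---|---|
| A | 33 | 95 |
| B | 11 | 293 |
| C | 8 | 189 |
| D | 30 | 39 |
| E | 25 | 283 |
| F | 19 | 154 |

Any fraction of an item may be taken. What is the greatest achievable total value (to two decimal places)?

697.08

Sort by value per unit weight and fill in that order.
Order: B (293/11=26.64) > C (189/8=23.62) > E (283/25=11.32) > F (154/19=8.11) > A (95/33=2.88) > D (39/30=1.30)
Fill: take B (11 @ 293) → take C (8 @ 189) → take 19/25 of E → 215.08; 38/38 used.
Total value = 697.08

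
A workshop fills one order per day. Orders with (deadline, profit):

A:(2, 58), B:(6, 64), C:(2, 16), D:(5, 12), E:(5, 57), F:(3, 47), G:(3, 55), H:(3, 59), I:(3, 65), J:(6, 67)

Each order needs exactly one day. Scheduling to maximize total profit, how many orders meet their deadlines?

6

Take jobs in profit order; each goes to the latest open slot no later than its deadline.
By profit: J(d6,67), I(d3,65), B(d6,64), H(d3,59), A(d2,58), E(d5,57), G(d3,55), F(d3,47), C(d2,16), D(d5,12)
J→slot 6; I→slot 3; B→slot 5; H→slot 2; A→slot 1; E→slot 4; G skipped; F skipped; C skipped; D skipped.
6 of 10 scheduled.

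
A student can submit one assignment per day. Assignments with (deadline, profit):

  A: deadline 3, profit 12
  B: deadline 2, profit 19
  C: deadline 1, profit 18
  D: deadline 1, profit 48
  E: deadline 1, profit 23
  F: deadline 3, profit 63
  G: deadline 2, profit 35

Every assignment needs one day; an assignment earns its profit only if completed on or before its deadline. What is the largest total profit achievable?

Sort by profit descending; place each in the latest free slot ≤ its deadline.
By profit: F(d3,63), D(d1,48), G(d2,35), E(d1,23), B(d2,19), C(d1,18), A(d3,12)
F→slot 3; D→slot 1; G→slot 2; E skipped; B skipped; C skipped; A skipped.
Profit = 48 + 35 + 63 = 146

146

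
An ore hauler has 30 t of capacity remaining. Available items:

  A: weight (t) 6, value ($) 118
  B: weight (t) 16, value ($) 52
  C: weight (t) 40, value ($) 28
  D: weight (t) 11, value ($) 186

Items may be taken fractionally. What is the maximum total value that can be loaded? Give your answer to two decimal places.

Ratios (sorted): A 19.67, D 16.91, B 3.25, C 0.70
take A (6 @ 118); take D (11 @ 186); take 13/16 of B → 42.25. Capacity used 30/30.
Total value = 346.25

346.25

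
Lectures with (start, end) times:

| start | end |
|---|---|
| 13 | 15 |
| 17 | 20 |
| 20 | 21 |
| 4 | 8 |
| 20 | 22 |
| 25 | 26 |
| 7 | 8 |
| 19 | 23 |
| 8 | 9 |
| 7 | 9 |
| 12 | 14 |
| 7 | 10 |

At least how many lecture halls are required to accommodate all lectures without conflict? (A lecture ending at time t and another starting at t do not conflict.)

4

The answer is the maximum number of intervals overlapping at any instant.
Events (time:±→running): 4:+→1 7:+→2 7:+→3 7:+→4 … peak 4.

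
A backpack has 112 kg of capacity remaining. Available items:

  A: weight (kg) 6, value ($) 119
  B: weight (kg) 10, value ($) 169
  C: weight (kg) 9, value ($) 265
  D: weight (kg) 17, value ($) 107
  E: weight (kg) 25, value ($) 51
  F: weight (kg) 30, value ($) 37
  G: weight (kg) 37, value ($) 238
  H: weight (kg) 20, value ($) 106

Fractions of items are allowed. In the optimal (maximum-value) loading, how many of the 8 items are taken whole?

6

Sort by value per unit weight and fill in that order.
Ratios (sorted): C 29.44, A 19.83, B 16.90, G 6.43, D 6.29, H 5.30, E 2.04, F 1.23
take C (9 @ 265); take A (6 @ 119); take B (10 @ 169); take G (37 @ 238); take D (17 @ 107); take H (20 @ 106); take 13/25 of E → 26.52. Capacity used 112/112.
6 item(s) taken whole; one partial (take 13/25 of E).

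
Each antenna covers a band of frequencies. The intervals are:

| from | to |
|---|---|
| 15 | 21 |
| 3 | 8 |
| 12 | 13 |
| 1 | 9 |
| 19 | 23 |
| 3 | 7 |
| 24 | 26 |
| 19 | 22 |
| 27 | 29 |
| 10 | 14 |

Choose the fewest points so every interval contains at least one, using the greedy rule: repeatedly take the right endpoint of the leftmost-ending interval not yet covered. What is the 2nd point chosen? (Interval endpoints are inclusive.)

By right end: [3,7]  [3,8]  [1,9]  [12,13]  [10,14]  [15,21]  [19,22]  [19,23]  [24,26]  [27,29]
[3,7] uncovered → point at 7; [12,13] uncovered → point at 13; [15,21] uncovered → point at 21; [24,26] uncovered → point at 26; [27,29] uncovered → point at 29.
Points: 7, 13, 21, 26, 29 (5 total).

13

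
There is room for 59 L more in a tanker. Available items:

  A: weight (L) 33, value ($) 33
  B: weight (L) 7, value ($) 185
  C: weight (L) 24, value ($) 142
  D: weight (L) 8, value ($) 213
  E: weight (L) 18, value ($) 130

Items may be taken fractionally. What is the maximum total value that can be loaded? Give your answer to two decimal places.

672.00

Order: D (213/8=26.62) > B (185/7=26.43) > E (130/18=7.22) > C (142/24=5.92) > A (33/33=1.00)
Fill: take D (8 @ 213) → take B (7 @ 185) → take E (18 @ 130) → take C (24 @ 142) → take 2/33 of A → 2.00; 59/59 used.
Total value = 672.00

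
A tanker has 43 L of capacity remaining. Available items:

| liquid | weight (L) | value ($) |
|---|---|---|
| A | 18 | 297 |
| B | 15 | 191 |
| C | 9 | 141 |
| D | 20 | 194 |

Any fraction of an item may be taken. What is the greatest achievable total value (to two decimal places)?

638.70

Order: A (297/18=16.50) > C (141/9=15.67) > B (191/15=12.73) > D (194/20=9.70)
Fill: take A (18 @ 297) → take C (9 @ 141) → take B (15 @ 191) → take 1/20 of D → 9.70; 43/43 used.
Total value = 638.70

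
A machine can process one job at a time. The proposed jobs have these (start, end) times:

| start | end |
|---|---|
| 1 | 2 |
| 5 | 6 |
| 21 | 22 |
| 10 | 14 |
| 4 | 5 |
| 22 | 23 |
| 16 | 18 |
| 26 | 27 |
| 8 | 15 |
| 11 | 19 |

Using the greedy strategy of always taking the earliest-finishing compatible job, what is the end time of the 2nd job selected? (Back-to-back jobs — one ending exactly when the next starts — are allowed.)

By end time: (1,2), (4,5), (5,6), (10,14), (8,15), (16,18), (11,19), (21,22), (22,23), (26,27).
Pick (1,2); next start ≥ 2 → (4,5); next start ≥ 5 → (5,6); next start ≥ 6 → (10,14); next start ≥ 14 → (16,18); next start ≥ 18 → (21,22); next start ≥ 22 → (22,23); next start ≥ 23 → (26,27).
Selected: (1,2) (4,5) (5,6) (10,14) (16,18) (21,22) (22,23) (26,27)

5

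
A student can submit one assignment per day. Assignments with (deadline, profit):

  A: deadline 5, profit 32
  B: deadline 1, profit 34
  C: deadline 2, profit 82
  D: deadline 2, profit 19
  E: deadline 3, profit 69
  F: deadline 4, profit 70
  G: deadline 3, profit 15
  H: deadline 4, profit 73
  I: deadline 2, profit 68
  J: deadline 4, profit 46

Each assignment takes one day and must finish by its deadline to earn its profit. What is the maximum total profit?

Sort by profit descending; place each in the latest free slot ≤ its deadline.
Profit order: C=82 H=73 F=70 E=69 I=68 J=46 B=34 A=32 D=19 G=15
Assign: C→slot 2, H→slot 4, F→slot 3, E→slot 1, I skipped, J skipped, B skipped, A→slot 5, D skipped, G skipped.
Slots: [1:E] [2:C] [3:F] [4:H] [5:A]
Profit = 69 + 82 + 70 + 73 + 32 = 326

326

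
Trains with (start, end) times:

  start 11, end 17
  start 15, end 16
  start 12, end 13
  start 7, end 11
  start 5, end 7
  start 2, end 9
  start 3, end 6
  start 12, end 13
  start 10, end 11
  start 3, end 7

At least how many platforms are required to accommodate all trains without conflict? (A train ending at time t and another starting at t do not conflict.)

Count concurrent intervals with a sweep; the peak is the room count.
Events (time:±→running): 2:+→1 3:+→2 3:+→3 5:+→4 … peak 4.

4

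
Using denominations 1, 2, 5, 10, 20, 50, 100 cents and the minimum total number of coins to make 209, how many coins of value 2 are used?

2

Use the largest denomination that fits, subtract, and repeat.
209 − 2×100→9 − 1×5→4 − 2×2→0
Count of 2: 2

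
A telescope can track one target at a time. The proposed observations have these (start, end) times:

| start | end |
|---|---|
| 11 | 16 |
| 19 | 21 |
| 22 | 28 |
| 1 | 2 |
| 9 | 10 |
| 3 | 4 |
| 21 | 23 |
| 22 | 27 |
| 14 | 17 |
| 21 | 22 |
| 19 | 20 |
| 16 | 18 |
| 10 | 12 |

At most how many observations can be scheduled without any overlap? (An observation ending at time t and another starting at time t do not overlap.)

8

Sorted by end: (1,2)  (3,4)  (9,10)  (10,12)  (11,16)  (14,17)  (16,18)  (19,20)  (19,21)  (21,22)  (21,23)  (22,27)  (22,28)
take (1,2); take (3,4); take (9,10); take (10,12); skip (11,16); take (14,17); take (19,20); take (21,22); skip (21,23); take (22,27); skip (22,28).
Selected 8 observations.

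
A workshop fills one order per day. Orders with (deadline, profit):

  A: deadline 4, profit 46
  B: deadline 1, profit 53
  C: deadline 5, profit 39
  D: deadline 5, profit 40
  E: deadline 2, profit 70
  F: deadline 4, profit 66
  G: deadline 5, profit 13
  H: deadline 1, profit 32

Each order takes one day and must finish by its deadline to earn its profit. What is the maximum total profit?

275

Sort by profit descending; place each in the latest free slot ≤ its deadline.
Profit order: E=70 F=66 B=53 A=46 D=40 C=39 H=32 G=13
Assign: E→slot 2, F→slot 4, B→slot 1, A→slot 3, D→slot 5, C skipped, H skipped, G skipped.
Slots: [1:B] [2:E] [3:A] [4:F] [5:D]
Profit = 53 + 70 + 46 + 66 + 40 = 275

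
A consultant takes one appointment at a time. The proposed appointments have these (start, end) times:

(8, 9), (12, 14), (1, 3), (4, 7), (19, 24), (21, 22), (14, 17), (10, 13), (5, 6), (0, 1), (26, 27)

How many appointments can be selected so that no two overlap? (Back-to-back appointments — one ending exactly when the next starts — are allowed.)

Order by finish time; keep every interval that doesn't clash with the previous kept one.
By end time: (0,1), (1,3), (5,6), (4,7), (8,9), (10,13), (12,14), (14,17), (21,22), (19,24), (26,27).
Pick (0,1); next start ≥ 1 → (1,3); next start ≥ 3 → (5,6); next start ≥ 6 → (8,9); next start ≥ 9 → (10,13); next start ≥ 13 → (14,17); next start ≥ 17 → (21,22); next start ≥ 22 → (26,27).
Selected 8 appointments.

8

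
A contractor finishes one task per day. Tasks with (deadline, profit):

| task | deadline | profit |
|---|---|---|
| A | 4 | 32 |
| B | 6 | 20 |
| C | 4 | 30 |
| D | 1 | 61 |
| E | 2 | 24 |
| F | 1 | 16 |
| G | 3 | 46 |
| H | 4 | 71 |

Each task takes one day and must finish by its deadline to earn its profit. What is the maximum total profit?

230

Profit order: H=71 D=61 G=46 A=32 C=30 E=24 B=20 F=16
Assign: H→slot 4, D→slot 1, G→slot 3, A→slot 2, C skipped, E skipped, B→slot 6, F skipped.
Slots: [1:D] [2:A] [3:G] [4:H] [6:B]
Profit = 61 + 32 + 46 + 71 + 20 = 230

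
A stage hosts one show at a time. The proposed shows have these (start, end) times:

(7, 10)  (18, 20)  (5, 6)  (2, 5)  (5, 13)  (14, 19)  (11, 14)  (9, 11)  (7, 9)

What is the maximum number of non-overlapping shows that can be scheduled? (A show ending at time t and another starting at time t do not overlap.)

Sort by end time and greedily take each interval whose start is ≥ the last chosen end.
By end time: (2,5), (5,6), (7,9), (7,10), (9,11), (5,13), (11,14), (14,19), (18,20).
Pick (2,5); next start ≥ 5 → (5,6); next start ≥ 6 → (7,9); next start ≥ 9 → (9,11); next start ≥ 11 → (11,14); next start ≥ 14 → (14,19).
Selected 6 shows.

6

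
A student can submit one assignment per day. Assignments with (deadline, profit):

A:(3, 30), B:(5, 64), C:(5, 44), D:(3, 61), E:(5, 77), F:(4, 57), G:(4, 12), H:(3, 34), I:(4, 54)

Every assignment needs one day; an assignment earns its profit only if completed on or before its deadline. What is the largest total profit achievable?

313

By profit: E(d5,77), B(d5,64), D(d3,61), F(d4,57), I(d4,54), C(d5,44), H(d3,34), A(d3,30), G(d4,12)
E→slot 5; B→slot 4; D→slot 3; F→slot 2; I→slot 1; C skipped; H skipped; A skipped; G skipped.
Profit = 54 + 57 + 61 + 64 + 77 = 313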